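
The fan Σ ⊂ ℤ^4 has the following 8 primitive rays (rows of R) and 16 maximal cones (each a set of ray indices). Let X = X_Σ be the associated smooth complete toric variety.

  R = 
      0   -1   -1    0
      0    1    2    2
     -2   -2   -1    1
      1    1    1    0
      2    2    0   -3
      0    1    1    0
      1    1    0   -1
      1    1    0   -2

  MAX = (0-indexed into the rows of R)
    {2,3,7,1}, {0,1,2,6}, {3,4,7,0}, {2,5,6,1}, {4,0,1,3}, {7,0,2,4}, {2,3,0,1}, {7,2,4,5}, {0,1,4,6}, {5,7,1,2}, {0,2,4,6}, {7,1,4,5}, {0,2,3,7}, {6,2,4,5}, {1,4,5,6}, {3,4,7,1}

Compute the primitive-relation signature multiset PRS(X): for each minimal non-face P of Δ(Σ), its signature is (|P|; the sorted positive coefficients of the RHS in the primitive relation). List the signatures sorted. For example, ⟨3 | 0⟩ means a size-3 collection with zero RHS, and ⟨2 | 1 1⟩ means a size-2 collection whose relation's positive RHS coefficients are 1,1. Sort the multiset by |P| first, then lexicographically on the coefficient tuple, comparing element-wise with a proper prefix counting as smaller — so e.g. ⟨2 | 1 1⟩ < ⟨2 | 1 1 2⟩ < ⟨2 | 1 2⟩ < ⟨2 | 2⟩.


7 collections generate NE(X_Σ); each relation:

  {0,5}:  v_{0} + v_{5} = 0  →  sig = ⟨2 | 0⟩
  {6,7}:  v_{6} + v_{7} = v_{4}  →  sig = ⟨2 | 1⟩
  {3,5}:  v_{3} + v_{5} = v_{1} + v_{7}  →  sig = ⟨2 | 1 1⟩
  {3,6}:  v_{3} + v_{6} = v_{0} + v_{1} + v_{4}  →  sig = ⟨2 | 1 1 1⟩
  {0,1,7}:  v_{0} + v_{1} + v_{7} = v_{3}  →  sig = ⟨3 | 1⟩
  {1,2,4}:  v_{1} + v_{2} + v_{4} = v_{5}  →  sig = ⟨3 | 1⟩
  {2,3,4}:  v_{2} + v_{3} + v_{4} = v_{7}  →  sig = ⟨3 | 1⟩

Sorted signature multiset PRS(X):
    |P|=2: 4 collections, coeffs (), (1), (1,1), (1,1,1)
    |P|=3: 3 collections, coeffs (1), (1), (1)


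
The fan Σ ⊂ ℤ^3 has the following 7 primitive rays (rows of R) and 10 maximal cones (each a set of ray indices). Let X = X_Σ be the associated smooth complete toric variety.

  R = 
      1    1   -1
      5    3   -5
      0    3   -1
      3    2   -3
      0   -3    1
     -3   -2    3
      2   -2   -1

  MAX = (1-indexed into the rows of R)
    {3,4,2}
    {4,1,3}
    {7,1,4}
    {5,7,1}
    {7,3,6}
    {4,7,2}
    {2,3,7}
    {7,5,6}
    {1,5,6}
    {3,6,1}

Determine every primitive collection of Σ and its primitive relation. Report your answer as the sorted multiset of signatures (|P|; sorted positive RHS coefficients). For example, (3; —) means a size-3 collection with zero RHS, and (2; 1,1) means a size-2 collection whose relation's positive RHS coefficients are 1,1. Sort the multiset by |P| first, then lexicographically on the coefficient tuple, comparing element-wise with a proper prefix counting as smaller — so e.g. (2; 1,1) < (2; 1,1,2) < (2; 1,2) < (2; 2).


Δ(Σ) — 7 vertices, 9 min non-faces:

  {3,5}:  v_{3} + v_{5} = 0  ⟹  sig = (2; —)
  {4,6}:  v_{4} + v_{6} = 0  ⟹  sig = (2; —)
  {2,5}:  v_{2} + v_{5} = v_{4} + v_{7}  ⟹  sig = (2; 1,1)
  {2,6}:  v_{2} + v_{6} = v_{3} + v_{7}  ⟹  sig = (2; 1,1)
  {4,5}:  v_{4} + v_{5} = v_{1} + v_{7}  ⟹  sig = (2; 1,1)
  {1,2}:  v_{1} + v_{2} = 2·v_{4}  ⟹  sig = (2; 2)
  {1,3,7}:  v_{1} + v_{3} + v_{7} = v_{4}  ⟹  sig = (3; 1)
  {1,6,7}:  v_{1} + v_{6} + v_{7} = v_{5}  ⟹  sig = (3; 1)
  {3,4,7}:  v_{3} + v_{4} + v_{7} = v_{2}  ⟹  sig = (3; 1)

Sorted signature multiset PRS(X):
    |P|=2: 6 collections, coeffs (), (), (1,1), (1,1), (1,1), (2)
    |P|=3: 3 collections, coeffs (1), (1), (1)


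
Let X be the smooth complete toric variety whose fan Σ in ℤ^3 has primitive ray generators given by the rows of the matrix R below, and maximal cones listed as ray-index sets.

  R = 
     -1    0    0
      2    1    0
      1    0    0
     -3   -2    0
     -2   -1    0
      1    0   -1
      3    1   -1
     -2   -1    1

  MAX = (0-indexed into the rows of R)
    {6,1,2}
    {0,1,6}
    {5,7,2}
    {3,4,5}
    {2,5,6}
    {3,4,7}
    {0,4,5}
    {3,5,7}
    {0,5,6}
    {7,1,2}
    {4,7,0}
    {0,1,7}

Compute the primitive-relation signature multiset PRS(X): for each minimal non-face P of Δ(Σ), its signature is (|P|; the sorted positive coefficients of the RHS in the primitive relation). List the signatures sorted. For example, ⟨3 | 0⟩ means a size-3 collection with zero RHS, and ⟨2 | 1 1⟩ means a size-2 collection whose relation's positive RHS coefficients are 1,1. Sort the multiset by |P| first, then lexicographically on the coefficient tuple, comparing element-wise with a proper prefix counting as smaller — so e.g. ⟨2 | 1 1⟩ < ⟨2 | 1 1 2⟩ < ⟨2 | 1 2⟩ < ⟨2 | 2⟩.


Δ(Σ) — 8 vertices, 12 min non-faces:

  • {0,2}:  v_{0} + v_{2} = 0 — sig = ⟨2 | 0⟩
  • {1,4}:  v_{1} + v_{4} = 0 — sig = ⟨2 | 0⟩
  • {1,5}:  v_{1} + v_{5} = v_{6} — sig = ⟨2 | 1⟩
  • {4,6}:  v_{4} + v_{6} = v_{5} — sig = ⟨2 | 1⟩
  • {6,7}:  v_{6} + v_{7} = v_{2} — sig = ⟨2 | 1⟩
  • {1,3}:  v_{1} + v_{3} = v_{5} + v_{7} — sig = ⟨2 | 1 1⟩
  • {2,4}:  v_{2} + v_{4} = v_{5} + v_{7} — sig = ⟨2 | 1 1⟩
  • {3,6}:  v_{3} + v_{6} = 2·v_{5} + v_{7} — sig = ⟨2 | 1 2⟩
  • {0,3}:  v_{0} + v_{3} = 2·v_{4} — sig = ⟨2 | 2⟩
  • {2,3}:  v_{2} + v_{3} = 2·v_{5} + 2·v_{7} — sig = ⟨2 | 2 2⟩
  • {0,5,7}:  v_{0} + v_{5} + v_{7} = v_{4} — sig = ⟨3 | 1⟩
  • {4,5,7}:  v_{4} + v_{5} + v_{7} = v_{3} — sig = ⟨3 | 1⟩

so the primitive-relation signature multiset is
    |P|=2: 10 collections, coeffs (), (), (1), (1), (1), (1,1), (1,1), (1,2), (2), (2,2)
    |P|=3: 2 collections, coeffs (1), (1)


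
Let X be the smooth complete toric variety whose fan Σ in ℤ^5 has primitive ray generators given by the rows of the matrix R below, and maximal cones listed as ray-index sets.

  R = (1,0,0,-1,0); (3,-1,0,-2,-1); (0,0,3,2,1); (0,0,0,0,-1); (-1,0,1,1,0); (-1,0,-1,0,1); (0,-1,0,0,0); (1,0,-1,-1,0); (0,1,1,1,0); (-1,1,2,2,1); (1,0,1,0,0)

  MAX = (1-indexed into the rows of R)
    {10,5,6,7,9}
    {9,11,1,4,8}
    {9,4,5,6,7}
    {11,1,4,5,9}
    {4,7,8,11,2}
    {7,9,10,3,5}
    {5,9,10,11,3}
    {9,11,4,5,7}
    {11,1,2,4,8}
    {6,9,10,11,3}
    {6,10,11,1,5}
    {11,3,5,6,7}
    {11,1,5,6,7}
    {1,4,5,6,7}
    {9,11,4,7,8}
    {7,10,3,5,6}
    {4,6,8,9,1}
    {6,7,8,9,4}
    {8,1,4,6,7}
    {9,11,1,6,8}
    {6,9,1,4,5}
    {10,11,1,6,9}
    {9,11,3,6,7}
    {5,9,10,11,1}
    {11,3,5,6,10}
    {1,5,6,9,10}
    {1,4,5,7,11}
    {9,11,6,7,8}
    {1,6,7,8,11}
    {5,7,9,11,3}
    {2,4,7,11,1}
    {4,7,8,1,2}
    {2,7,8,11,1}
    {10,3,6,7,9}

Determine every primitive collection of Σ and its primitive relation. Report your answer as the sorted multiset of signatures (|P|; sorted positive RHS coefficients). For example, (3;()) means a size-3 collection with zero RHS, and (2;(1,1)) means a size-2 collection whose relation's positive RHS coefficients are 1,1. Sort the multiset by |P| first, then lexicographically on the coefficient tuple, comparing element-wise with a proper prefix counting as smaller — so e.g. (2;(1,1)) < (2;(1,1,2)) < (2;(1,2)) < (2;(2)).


|primitive collections| = 18. Relations:

  P = {5,8}:  v_{5} + v_{8} = 0  ⇒ sig = (2;())
  P = {4,10}:  v_{4} + v_{10} = v_{5} + v_{9}  ⇒ sig = (2;(1,1))
  P = {2,6}:  v_{2} + v_{6} = v_{1} + v_{7} + v_{8}  ⇒ sig = (2;(1,1,1))
  P = {8,10}:  v_{8} + v_{10} = v_{6} + v_{9} + v_{11}  ⇒ sig = (2;(1,1,1))
  P = {2,5}:  v_{2} + v_{5} = v_{1} + v_{4} + v_{7} + v_{11}  ⇒ sig = (2;(1,1,1,1))
  P = {3,4}:  v_{3} + v_{4} = v_{5} + v_{7} + v_{9} + v_{11}  ⇒ sig = (2;(1,1,1,1))
  P = {3,8}:  v_{3} + v_{8} = v_{6} + v_{7} + v_{9} + 2·v_{11}  ⇒ sig = (2;(1,1,1,2))
  P = {2,9}:  v_{2} + v_{9} = v_{4} + v_{8} + 2·v_{11}  ⇒ sig = (2;(1,1,2))
  P = {1,3}:  v_{1} + v_{3} = v_{5} + v_{6} + 3·v_{11}  ⇒ sig = (2;(1,1,3))
  P = {2,3}:  v_{2} + v_{3} = v_{7} + 3·v_{11}  ⇒ sig = (2;(1,3))
  P = {2,10}:  v_{2} + v_{10} = 2·v_{11}  ⇒ sig = (2;(2))
  P = {4,6,11}:  v_{4} + v_{6} + v_{11} = 0  ⇒ sig = (3;())
  P = {1,7,9}:  v_{1} + v_{7} + v_{9} = v_{11}  ⇒ sig = (3;(1))
  P = {7,10,11}:  v_{7} + v_{10} + v_{11} = v_{3}  ⇒ sig = (3;(1))
  P = {1,7,10}:  v_{1} + v_{7} + v_{10} = v_{5} + v_{6} + 2·v_{11}  ⇒ sig = (3;(1,1,2))
  P = {5,6,9,11}:  v_{5} + v_{6} + v_{9} + v_{11} = v_{10}  ⇒ sig = (4;(1))
  P = {3,5,6,9}:  v_{3} + v_{5} + v_{6} + v_{9} = v_{7} + 2·v_{10}  ⇒ sig = (4;(1,2))
  P = {1,4,7,8,11}:  v_{1} + v_{4} + v_{7} + v_{8} + v_{11} = v_{2}  ⇒ sig = (5;(1))

Signatures (|P|; sorted positive RHS coefficients), sorted:
    |P|=2: 11 collections, coeffs (), (1,1), (1,1,1), (1,1,1), (1,1,1,1), (1,1,1,1), (1,1,1,2), (1,1,2), (1,1,3), (1,3), (2)
    |P|=3: 4 collections, coeffs (), (1), (1), (1,1,2)
    |P|=4: 2 collections, coeffs (1), (1,2)
    |P|=5: 1 collection, coeffs (1)


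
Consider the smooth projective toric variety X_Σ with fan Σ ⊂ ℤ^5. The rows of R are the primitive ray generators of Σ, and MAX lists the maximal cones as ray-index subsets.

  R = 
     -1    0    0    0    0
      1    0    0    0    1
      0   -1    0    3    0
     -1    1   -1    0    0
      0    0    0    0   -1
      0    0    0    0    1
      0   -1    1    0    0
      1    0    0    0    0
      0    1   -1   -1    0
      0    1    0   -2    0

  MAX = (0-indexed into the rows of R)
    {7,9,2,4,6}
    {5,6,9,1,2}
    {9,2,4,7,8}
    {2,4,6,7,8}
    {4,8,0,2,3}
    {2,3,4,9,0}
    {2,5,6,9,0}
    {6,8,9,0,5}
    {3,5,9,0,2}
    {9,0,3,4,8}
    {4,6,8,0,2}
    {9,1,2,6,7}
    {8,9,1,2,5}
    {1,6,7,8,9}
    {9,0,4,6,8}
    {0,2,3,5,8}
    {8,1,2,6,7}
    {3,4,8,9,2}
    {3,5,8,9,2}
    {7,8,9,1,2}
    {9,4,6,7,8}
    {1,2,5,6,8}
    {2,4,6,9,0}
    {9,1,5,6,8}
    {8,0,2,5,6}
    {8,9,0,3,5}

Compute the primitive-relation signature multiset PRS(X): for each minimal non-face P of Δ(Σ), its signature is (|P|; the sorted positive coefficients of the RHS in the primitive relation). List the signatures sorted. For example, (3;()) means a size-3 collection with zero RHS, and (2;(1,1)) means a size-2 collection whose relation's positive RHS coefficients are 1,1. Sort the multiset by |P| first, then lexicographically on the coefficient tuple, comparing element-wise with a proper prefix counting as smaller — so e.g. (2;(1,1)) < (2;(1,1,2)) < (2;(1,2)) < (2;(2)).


10 minimal non-faces of Δ(Σ) (on 10 rays):

  P={0,7}:  v_{0} + v_{7} = 0 — sig = (2;())
  P={4,5}:  v_{4} + v_{5} = 0 — sig = (2;())
  P={0,1}:  v_{0} + v_{1} = v_{5} — sig = (2;(1))
  P={1,4}:  v_{1} + v_{4} = v_{7} — sig = (2;(1))
  P={3,6}:  v_{3} + v_{6} = v_{0} — sig = (2;(1))
  P={5,7}:  v_{5} + v_{7} = v_{1} — sig = (2;(1))
  P={3,7}:  v_{3} + v_{7} = v_{2} + v_{8} + v_{9} — sig = (2;(1,1,1))
  P={1,3}:  v_{1} + v_{3} = v_{2} + v_{5} + v_{8} + v_{9} — sig = (2;(1,1,1,1))
  P={2,6,8,9}:  v_{2} + v_{6} + v_{8} + v_{9} = 0 — sig = (4;())
  P={0,2,8,9}:  v_{0} + v_{2} + v_{8} + v_{9} = v_{3} — sig = (4;(1))

so the primitive-relation signature multiset is
[(2;()), (2;()), (2;(1)), (2;(1)), (2;(1)), (2;(1)), (2;(1,1,1)), (2;(1,1,1,1)), (4;()), (4;(1))]


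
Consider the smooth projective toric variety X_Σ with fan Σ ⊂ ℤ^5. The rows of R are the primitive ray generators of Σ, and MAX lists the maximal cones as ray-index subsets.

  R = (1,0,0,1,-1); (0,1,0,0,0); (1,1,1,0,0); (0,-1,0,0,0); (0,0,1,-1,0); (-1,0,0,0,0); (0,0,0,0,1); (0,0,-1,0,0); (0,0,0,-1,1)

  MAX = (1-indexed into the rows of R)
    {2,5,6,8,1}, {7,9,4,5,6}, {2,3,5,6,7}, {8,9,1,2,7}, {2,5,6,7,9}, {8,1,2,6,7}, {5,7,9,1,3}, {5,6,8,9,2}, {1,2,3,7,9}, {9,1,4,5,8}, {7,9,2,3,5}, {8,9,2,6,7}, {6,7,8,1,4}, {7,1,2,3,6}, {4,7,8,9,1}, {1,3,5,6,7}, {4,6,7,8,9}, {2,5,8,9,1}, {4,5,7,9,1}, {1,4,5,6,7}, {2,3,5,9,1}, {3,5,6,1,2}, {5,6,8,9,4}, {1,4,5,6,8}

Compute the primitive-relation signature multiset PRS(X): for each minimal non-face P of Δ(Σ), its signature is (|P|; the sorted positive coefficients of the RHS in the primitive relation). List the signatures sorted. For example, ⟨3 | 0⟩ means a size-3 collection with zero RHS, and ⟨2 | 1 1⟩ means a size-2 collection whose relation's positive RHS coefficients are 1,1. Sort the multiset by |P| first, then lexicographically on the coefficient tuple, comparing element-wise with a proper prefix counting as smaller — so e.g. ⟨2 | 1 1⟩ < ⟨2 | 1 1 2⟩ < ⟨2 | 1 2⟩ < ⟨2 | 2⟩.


|primitive collections| = 7. Relations:

  P = {2,4}:  v_{2} + v_{4} = 0  →  sig = ⟨2 | 0⟩
  P = {3,4}:  v_{3} + v_{4} = v_{1} + v_{5} + v_{7}  →  sig = ⟨2 | 1 1 1⟩
  P = {3,8}:  v_{3} + v_{8} = v_{1} + v_{2} + v_{9}  →  sig = ⟨2 | 1 1 1⟩
  P = {1,6,9}:  v_{1} + v_{6} + v_{9} = 0  →  sig = ⟨3 | 0⟩
  P = {5,7,8}:  v_{5} + v_{7} + v_{8} = v_{9}  →  sig = ⟨3 | 1⟩
  P = {3,6,9}:  v_{3} + v_{6} + v_{9} = v_{2} + v_{5} + v_{7}  →  sig = ⟨3 | 1 1 1⟩
  P = {1,2,5,7}:  v_{1} + v_{2} + v_{5} + v_{7} = v_{3}  →  sig = ⟨4 | 1⟩

so the primitive-relation signature multiset is
    ⟨2 | 0⟩
    ⟨2 | 1 1 1⟩
    ⟨2 | 1 1 1⟩
    ⟨3 | 0⟩
    ⟨3 | 1⟩
    ⟨3 | 1 1 1⟩
    ⟨4 | 1⟩


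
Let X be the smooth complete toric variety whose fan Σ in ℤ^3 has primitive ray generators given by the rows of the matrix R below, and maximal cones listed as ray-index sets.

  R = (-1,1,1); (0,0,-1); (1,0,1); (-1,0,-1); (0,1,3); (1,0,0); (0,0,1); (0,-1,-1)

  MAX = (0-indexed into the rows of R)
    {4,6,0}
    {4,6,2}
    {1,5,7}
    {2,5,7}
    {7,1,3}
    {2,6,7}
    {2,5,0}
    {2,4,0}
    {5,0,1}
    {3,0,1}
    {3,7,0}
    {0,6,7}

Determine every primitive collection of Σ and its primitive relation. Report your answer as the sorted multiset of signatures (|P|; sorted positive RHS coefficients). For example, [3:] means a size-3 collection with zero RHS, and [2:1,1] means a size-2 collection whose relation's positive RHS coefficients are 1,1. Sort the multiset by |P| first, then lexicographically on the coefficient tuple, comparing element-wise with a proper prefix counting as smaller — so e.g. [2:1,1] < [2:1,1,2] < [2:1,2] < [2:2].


Σ has 14 primitive collections:

  P={1,6}:  v_{1} + v_{6} = 0 ; sig = [2:]
  P={2,3}:  v_{2} + v_{3} = 0 ; sig = [2:]
  P={1,2}:  v_{1} + v_{2} = v_{5} ; sig = [2:1]
  P={3,5}:  v_{3} + v_{5} = v_{1} ; sig = [2:1]
  P={5,6}:  v_{5} + v_{6} = v_{2} ; sig = [2:1]
  P={1,4}:  v_{1} + v_{4} = v_{0} + v_{2} ; sig = [2:1,1]
  P={3,4}:  v_{3} + v_{4} = v_{0} + v_{6} ; sig = [2:1,1]
  P={3,6}:  v_{3} + v_{6} = v_{0} + v_{7} ; sig = [2:1,1]
  P={4,5}:  v_{4} + v_{5} = v_{0} + 2·v_{2} ; sig = [2:1,2]
  P={4,7}:  v_{4} + v_{7} = 2·v_{6} ; sig = [2:2]
  P={0,5,7}:  v_{0} + v_{5} + v_{7} = 0 ; sig = [3:]
  P={0,1,7}:  v_{0} + v_{1} + v_{7} = v_{3} ; sig = [3:1]
  P={0,2,6}:  v_{0} + v_{2} + v_{6} = v_{4} ; sig = [3:1]
  P={0,2,7}:  v_{0} + v_{2} + v_{7} = v_{6} ; sig = [3:1]

Signatures (|P|; sorted positive RHS coefficients), sorted:
{ [2:] ×2,  [2:1] ×3,  [2:1,1] ×3,  [2:1,2],  [2:2],  [3:],  [3:1] ×3 }


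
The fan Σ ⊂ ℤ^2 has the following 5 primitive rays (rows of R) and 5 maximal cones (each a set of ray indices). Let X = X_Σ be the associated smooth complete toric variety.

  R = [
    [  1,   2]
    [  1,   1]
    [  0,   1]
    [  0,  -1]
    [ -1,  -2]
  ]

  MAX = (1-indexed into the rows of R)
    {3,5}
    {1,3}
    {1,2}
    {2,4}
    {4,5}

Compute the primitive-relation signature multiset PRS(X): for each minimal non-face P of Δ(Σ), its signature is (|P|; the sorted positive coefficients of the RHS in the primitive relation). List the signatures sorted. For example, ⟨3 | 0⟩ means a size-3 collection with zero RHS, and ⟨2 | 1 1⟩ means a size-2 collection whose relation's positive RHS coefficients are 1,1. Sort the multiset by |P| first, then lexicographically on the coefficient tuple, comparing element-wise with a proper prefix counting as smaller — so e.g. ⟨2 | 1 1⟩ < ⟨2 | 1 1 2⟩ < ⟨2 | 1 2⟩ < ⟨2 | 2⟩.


|primitive collections| = 5. Relations:

  P = {1,5}:  v_{1} + v_{5} = 0  →  sig = ⟨2 | 0⟩
  P = {3,4}:  v_{3} + v_{4} = 0  →  sig = ⟨2 | 0⟩
  P = {1,4}:  v_{1} + v_{4} = v_{2}  →  sig = ⟨2 | 1⟩
  P = {2,3}:  v_{2} + v_{3} = v_{1}  →  sig = ⟨2 | 1⟩
  P = {2,5}:  v_{2} + v_{5} = v_{4}  →  sig = ⟨2 | 1⟩

Hence PRS(X_Σ) =
{ ⟨2 | 0⟩ ×2,  ⟨2 | 1⟩ ×3 }


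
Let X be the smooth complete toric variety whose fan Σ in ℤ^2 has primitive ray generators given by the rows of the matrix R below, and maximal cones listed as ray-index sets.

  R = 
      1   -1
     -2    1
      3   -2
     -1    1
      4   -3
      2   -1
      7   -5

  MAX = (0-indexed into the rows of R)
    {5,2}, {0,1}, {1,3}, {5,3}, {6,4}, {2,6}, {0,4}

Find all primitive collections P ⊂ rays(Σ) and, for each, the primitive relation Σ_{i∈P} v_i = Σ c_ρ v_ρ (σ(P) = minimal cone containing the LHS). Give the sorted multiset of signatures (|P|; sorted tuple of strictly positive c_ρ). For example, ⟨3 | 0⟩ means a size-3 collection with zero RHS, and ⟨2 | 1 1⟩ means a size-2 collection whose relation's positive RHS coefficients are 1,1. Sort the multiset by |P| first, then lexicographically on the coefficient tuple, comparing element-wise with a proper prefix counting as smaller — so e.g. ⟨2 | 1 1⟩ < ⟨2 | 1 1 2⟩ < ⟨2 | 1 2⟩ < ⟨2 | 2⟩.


|primitive collections| = 14. Relations:

  {0,3}:  v_{0} + v_{3} = 0  ⇒ sig = ⟨2 | 0⟩
  {1,5}:  v_{1} + v_{5} = 0  ⇒ sig = ⟨2 | 0⟩
  {0,2}:  v_{0} + v_{2} = v_{4}  ⇒ sig = ⟨2 | 1⟩
  {0,5}:  v_{0} + v_{5} = v_{2}  ⇒ sig = ⟨2 | 1⟩
  {1,2}:  v_{1} + v_{2} = v_{0}  ⇒ sig = ⟨2 | 1⟩
  {2,3}:  v_{2} + v_{3} = v_{5}  ⇒ sig = ⟨2 | 1⟩
  {2,4}:  v_{2} + v_{4} = v_{6}  ⇒ sig = ⟨2 | 1⟩
  {3,4}:  v_{3} + v_{4} = v_{2}  ⇒ sig = ⟨2 | 1⟩
  {1,6}:  v_{1} + v_{6} = v_{0} + v_{4}  ⇒ sig = ⟨2 | 1 1⟩
  {0,6}:  v_{0} + v_{6} = 2·v_{4}  ⇒ sig = ⟨2 | 2⟩
  {1,4}:  v_{1} + v_{4} = 2·v_{0}  ⇒ sig = ⟨2 | 2⟩
  {3,6}:  v_{3} + v_{6} = 2·v_{2}  ⇒ sig = ⟨2 | 2⟩
  {4,5}:  v_{4} + v_{5} = 2·v_{2}  ⇒ sig = ⟨2 | 2⟩
  {5,6}:  v_{5} + v_{6} = 3·v_{2}  ⇒ sig = ⟨2 | 3⟩

Sorted signature multiset PRS(X):
    |P|=2: 14 collections, coeffs (), (), (1), (1), (1), (1), (1), (1), (1,1), (2), (2), (2), (2), (3)


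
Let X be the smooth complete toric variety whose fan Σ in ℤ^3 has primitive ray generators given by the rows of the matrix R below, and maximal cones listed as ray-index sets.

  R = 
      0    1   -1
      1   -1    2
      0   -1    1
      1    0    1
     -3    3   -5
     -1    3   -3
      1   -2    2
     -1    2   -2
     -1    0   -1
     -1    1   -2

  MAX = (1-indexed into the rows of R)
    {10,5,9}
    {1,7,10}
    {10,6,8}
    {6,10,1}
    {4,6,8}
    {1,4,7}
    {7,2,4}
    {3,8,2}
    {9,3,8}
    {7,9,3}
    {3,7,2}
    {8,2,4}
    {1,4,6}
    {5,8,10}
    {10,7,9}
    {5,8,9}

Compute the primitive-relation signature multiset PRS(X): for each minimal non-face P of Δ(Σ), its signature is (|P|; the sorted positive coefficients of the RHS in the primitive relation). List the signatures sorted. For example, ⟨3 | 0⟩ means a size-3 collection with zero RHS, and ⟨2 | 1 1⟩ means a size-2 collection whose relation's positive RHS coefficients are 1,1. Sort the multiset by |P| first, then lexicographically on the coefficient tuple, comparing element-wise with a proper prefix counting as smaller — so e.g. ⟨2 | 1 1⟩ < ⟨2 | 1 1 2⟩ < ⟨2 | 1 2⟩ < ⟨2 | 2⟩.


Minimal non-faces — 22 found among 10 rays, 16 max cones:

  P = {1,3}:  v_{1} + v_{3} = 0  ⇒ sig = ⟨2 | 0⟩
  P = {2,10}:  v_{2} + v_{10} = 0  ⇒ sig = ⟨2 | 0⟩
  P = {4,9}:  v_{4} + v_{9} = 0  ⇒ sig = ⟨2 | 0⟩
  P = {7,8}:  v_{7} + v_{8} = 0  ⇒ sig = ⟨2 | 0⟩
  P = {1,2}:  v_{1} + v_{2} = v_{4}  ⇒ sig = ⟨2 | 1⟩
  P = {1,8}:  v_{1} + v_{8} = v_{6}  ⇒ sig = ⟨2 | 1⟩
  P = {1,9}:  v_{1} + v_{9} = v_{10}  ⇒ sig = ⟨2 | 1⟩
  P = {2,9}:  v_{2} + v_{9} = v_{3}  ⇒ sig = ⟨2 | 1⟩
  P = {3,4}:  v_{3} + v_{4} = v_{2}  ⇒ sig = ⟨2 | 1⟩
  P = {3,6}:  v_{3} + v_{6} = v_{8}  ⇒ sig = ⟨2 | 1⟩
  P = {3,10}:  v_{3} + v_{10} = v_{9}  ⇒ sig = ⟨2 | 1⟩
  P = {4,10}:  v_{4} + v_{10} = v_{1}  ⇒ sig = ⟨2 | 1⟩
  P = {6,7}:  v_{6} + v_{7} = v_{1}  ⇒ sig = ⟨2 | 1⟩
  P = {2,5}:  v_{2} + v_{5} = v_{8} + v_{9}  ⇒ sig = ⟨2 | 1 1⟩
  P = {2,6}:  v_{2} + v_{6} = v_{4} + v_{8}  ⇒ sig = ⟨2 | 1 1⟩
  P = {4,5}:  v_{4} + v_{5} = v_{8} + v_{10}  ⇒ sig = ⟨2 | 1 1⟩
  P = {5,7}:  v_{5} + v_{7} = v_{9} + v_{10}  ⇒ sig = ⟨2 | 1 1⟩
  P = {6,9}:  v_{6} + v_{9} = v_{8} + v_{10}  ⇒ sig = ⟨2 | 1 1⟩
  P = {1,5}:  v_{1} + v_{5} = v_{8} + 2·v_{10}  ⇒ sig = ⟨2 | 1 2⟩
  P = {3,5}:  v_{3} + v_{5} = v_{8} + 2·v_{9}  ⇒ sig = ⟨2 | 1 2⟩
  P = {5,6}:  v_{5} + v_{6} = 2·v_{8} + 2·v_{10}  ⇒ sig = ⟨2 | 2 2⟩
  P = {8,9,10}:  v_{8} + v_{9} + v_{10} = v_{5}  ⇒ sig = ⟨3 | 1⟩

so the primitive-relation signature multiset is
    ⟨2 | 0⟩
    ⟨2 | 0⟩
    ⟨2 | 0⟩
    ⟨2 | 0⟩
    ⟨2 | 1⟩
    ⟨2 | 1⟩
    ⟨2 | 1⟩
    ⟨2 | 1⟩
    ⟨2 | 1⟩
    ⟨2 | 1⟩
    ⟨2 | 1⟩
    ⟨2 | 1⟩
    ⟨2 | 1⟩
    ⟨2 | 1 1⟩
    ⟨2 | 1 1⟩
    ⟨2 | 1 1⟩
    ⟨2 | 1 1⟩
    ⟨2 | 1 1⟩
    ⟨2 | 1 2⟩
    ⟨2 | 1 2⟩
    ⟨2 | 2 2⟩
    ⟨3 | 1⟩


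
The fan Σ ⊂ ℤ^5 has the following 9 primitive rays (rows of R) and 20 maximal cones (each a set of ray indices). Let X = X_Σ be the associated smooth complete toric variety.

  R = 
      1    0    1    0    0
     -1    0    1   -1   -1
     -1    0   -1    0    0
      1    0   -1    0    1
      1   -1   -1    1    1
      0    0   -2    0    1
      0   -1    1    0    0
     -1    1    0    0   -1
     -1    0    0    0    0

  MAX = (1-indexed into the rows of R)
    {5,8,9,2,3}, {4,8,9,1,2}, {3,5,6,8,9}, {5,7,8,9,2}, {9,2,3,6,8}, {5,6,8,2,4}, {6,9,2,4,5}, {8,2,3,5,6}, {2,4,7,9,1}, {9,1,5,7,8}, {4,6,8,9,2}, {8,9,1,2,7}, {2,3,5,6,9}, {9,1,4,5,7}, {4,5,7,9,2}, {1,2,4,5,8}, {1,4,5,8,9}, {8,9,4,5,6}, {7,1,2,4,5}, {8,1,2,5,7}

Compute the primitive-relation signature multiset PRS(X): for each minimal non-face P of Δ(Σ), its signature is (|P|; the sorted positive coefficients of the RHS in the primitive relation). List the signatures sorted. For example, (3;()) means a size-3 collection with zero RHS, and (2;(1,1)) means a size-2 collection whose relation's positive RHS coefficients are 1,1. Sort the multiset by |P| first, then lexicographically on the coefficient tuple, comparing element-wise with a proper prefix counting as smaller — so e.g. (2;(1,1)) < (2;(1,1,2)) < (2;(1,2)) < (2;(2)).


9 minimal non-faces of Δ(Σ) (on 9 rays):

  • {1,3}:  v_{1} + v_{3} = 0 ; sig = (2;())
  • {1,6}:  v_{1} + v_{6} = v_{4} ; sig = (2;(1))
  • {3,4}:  v_{3} + v_{4} = v_{6} ; sig = (2;(1))
  • {3,7}:  v_{3} + v_{7} = v_{2} + v_{5} + v_{9} ; sig = (2;(1,1,1))
  • {6,7}:  v_{6} + v_{7} = v_{2} + v_{4} + v_{5} + v_{9} ; sig = (2;(1,1,1,1))
  • {4,7,8}:  v_{4} + v_{7} + v_{8} = 0 ; sig = (3;())
  • {1,2,5,9}:  v_{1} + v_{2} + v_{5} + v_{9} = v_{7} ; sig = (4;(1))
  • {2,4,5,8,9}:  v_{2} + v_{4} + v_{5} + v_{8} + v_{9} = v_{3} ; sig = (5;(1))
  • {2,5,6,8,9}:  v_{2} + v_{5} + v_{6} + v_{8} + v_{9} = 2·v_{3} ; sig = (5;(2))

Hence PRS(X_Σ) =
    |P|=2: 5 collections, coeffs (), (1), (1), (1,1,1), (1,1,1,1)
    |P|=3: 1 collection, coeffs ()
    |P|=4: 1 collection, coeffs (1)
    |P|=5: 2 collections, coeffs (1), (2)


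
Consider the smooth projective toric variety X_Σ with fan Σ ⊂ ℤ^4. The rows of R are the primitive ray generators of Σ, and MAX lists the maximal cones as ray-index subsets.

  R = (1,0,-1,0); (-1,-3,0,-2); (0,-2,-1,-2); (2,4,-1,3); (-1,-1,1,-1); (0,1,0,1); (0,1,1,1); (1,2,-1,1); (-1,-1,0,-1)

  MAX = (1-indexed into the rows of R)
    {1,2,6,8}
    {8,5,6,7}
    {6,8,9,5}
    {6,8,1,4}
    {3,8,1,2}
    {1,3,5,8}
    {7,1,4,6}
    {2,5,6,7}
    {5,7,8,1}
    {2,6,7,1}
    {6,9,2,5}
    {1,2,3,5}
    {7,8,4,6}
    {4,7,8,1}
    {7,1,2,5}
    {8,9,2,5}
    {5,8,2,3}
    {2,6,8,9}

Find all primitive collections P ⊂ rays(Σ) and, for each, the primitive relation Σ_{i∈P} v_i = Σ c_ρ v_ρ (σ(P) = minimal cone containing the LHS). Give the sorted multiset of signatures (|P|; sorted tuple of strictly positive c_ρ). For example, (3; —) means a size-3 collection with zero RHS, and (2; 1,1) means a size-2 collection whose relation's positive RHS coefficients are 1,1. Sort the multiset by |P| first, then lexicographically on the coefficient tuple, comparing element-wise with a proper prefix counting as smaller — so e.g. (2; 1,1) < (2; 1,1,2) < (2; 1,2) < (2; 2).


Σ has 14 primitive collections:

  P = {1,9}:  v_{1} + v_{9} = v_{2} + v_{8}  →  sig = (2; 1,1)
  P = {2,4}:  v_{2} + v_{4} = v_{1} + v_{6}  →  sig = (2; 1,1)
  P = {3,4}:  v_{3} + v_{4} = v_{1} + v_{8}  →  sig = (2; 1,1)
  P = {3,6}:  v_{3} + v_{6} = v_{2} + v_{8}  →  sig = (2; 1,1)
  P = {3,7}:  v_{3} + v_{7} = v_{1} + v_{5}  →  sig = (2; 1,1)
  P = {4,5}:  v_{4} + v_{5} = v_{7} + v_{8}  →  sig = (2; 1,1)
  P = {4,9}:  v_{4} + v_{9} = v_{6} + v_{8}  →  sig = (2; 1,1)
  P = {7,9}:  v_{7} + v_{9} = v_{5} + v_{6}  →  sig = (2; 1,1)
  P = {3,9}:  v_{3} + v_{9} = 2·v_{2} + v_{5} + 2·v_{8}  →  sig = (2; 1,2,2)
  P = {1,5,6}:  v_{1} + v_{5} + v_{6} = 0  →  sig = (3; —)
  P = {2,7,8}:  v_{2} + v_{7} + v_{8} = 0  →  sig = (3; —)
  P = {1,2,5,8}:  v_{1} + v_{2} + v_{5} + v_{8} = v_{3}  →  sig = (4; 1)
  P = {1,6,7,8}:  v_{1} + v_{6} + v_{7} + v_{8} = v_{4}  →  sig = (4; 1)
  P = {2,5,6,8}:  v_{2} + v_{5} + v_{6} + v_{8} = v_{9}  →  sig = (4; 1)

Hence PRS(X_Σ) =
    |P|=2: 9 collections, coeffs (1,1), (1,1), (1,1), (1,1), (1,1), (1,1), (1,1), (1,1), (1,2,2)
    |P|=3: 2 collections, coeffs (), ()
    |P|=4: 3 collections, coeffs (1), (1), (1)


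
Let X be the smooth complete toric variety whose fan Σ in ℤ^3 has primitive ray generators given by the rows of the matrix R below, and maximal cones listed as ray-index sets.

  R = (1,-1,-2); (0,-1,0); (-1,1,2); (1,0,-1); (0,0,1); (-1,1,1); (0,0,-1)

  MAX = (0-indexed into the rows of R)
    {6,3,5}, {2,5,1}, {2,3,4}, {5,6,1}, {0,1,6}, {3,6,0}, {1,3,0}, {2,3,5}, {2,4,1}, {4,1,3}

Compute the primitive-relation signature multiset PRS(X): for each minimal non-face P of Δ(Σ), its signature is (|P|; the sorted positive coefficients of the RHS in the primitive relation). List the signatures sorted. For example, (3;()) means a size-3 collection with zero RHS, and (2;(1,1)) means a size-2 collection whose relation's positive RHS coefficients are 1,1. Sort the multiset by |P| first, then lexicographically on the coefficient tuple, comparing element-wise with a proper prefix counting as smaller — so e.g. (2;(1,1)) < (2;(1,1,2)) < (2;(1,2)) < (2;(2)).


Primitive collections (9):

  P = {0,2}:  v_{0} + v_{2} = 0 — sig = (2;())
  P = {4,6}:  v_{4} + v_{6} = 0 — sig = (2;())
  P = {0,5}:  v_{0} + v_{5} = v_{6} — sig = (2;(1))
  P = {2,6}:  v_{2} + v_{6} = v_{5} — sig = (2;(1))
  P = {4,5}:  v_{4} + v_{5} = v_{2} — sig = (2;(1))
  P = {0,4}:  v_{0} + v_{4} = v_{1} + v_{3} — sig = (2;(1,1))
  P = {1,3,5}:  v_{1} + v_{3} + v_{5} = 0 — sig = (3;())
  P = {1,2,3}:  v_{1} + v_{2} + v_{3} = v_{4} — sig = (3;(1))
  P = {1,3,6}:  v_{1} + v_{3} + v_{6} = v_{0} — sig = (3;(1))

Hence PRS(X_Σ) =
    (2;())
    (2;())
    (2;(1))
    (2;(1))
    (2;(1))
    (2;(1,1))
    (3;())
    (3;(1))
    (3;(1))


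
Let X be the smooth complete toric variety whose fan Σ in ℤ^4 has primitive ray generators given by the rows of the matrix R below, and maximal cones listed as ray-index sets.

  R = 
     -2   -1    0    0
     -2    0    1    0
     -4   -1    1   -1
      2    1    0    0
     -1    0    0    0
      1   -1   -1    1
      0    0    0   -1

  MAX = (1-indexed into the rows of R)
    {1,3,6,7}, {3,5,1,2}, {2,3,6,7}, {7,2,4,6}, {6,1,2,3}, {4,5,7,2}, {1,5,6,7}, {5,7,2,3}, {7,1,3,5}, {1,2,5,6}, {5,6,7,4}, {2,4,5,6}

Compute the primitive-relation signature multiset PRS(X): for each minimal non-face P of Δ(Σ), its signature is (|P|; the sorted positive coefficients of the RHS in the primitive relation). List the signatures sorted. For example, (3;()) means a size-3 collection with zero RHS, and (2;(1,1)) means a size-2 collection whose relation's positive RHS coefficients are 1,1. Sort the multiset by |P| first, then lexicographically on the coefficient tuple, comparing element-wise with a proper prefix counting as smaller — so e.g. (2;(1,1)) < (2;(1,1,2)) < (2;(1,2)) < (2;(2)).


Minimal non-faces — 5 found among 7 rays, 12 max cones:

  P = {1,4}:  v_{1} + v_{4} = 0  so sig = (2;())
  P = {3,4}:  v_{3} + v_{4} = v_{2} + v_{7}  so sig = (2;(1,1))
  P = {1,2,7}:  v_{1} + v_{2} + v_{7} = v_{3}  so sig = (3;(1))
  P = {3,5,6}:  v_{3} + v_{5} + v_{6} = 2·v_{1}  so sig = (3;(2))
  P = {2,5,6,7}:  v_{2} + v_{5} + v_{6} + v_{7} = v_{1}  so sig = (4;(1))

so the primitive-relation signature multiset is
    |P|=2: 2 collections, coeffs (), (1,1)
    |P|=3: 2 collections, coeffs (1), (2)
    |P|=4: 1 collection, coeffs (1)


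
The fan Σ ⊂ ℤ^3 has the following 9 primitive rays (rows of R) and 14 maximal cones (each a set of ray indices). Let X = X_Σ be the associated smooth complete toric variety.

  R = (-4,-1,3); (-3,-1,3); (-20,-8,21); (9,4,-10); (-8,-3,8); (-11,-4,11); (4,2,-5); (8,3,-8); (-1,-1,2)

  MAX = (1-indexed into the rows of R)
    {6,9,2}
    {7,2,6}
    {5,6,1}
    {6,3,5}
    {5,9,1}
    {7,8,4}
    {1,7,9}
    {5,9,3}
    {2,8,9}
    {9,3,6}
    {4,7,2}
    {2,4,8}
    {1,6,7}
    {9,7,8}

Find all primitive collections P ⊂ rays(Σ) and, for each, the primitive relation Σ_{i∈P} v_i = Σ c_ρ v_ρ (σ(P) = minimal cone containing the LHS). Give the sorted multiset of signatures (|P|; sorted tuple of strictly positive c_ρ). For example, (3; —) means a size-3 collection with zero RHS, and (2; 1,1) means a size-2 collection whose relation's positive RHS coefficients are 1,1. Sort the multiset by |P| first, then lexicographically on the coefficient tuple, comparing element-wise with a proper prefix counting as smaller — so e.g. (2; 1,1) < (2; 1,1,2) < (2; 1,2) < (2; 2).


Primitive collections (20):

  P = {5,8}:  v_{5} + v_{8} = 0  ⟹  sig = (2; —)
  P = {1,8}:  v_{1} + v_{8} = v_{7}  ⟹  sig = (2; 1)
  P = {2,5}:  v_{2} + v_{5} = v_{6}  ⟹  sig = (2; 1)
  P = {3,4}:  v_{3} + v_{4} = v_{6}  ⟹  sig = (2; 1)
  P = {4,9}:  v_{4} + v_{9} = v_{8}  ⟹  sig = (2; 1)
  P = {5,7}:  v_{5} + v_{7} = v_{1}  ⟹  sig = (2; 1)
  P = {6,8}:  v_{6} + v_{8} = v_{2}  ⟹  sig = (2; 1)
  P = {1,2}:  v_{1} + v_{2} = v_{6} + v_{7}  ⟹  sig = (2; 1,1)
  P = {3,8}:  v_{3} + v_{8} = v_{6} + v_{9}  ⟹  sig = (2; 1,1)
  P = {4,5}:  v_{4} + v_{5} = v_{2} + v_{7}  ⟹  sig = (2; 1,1)
  P = {1,4}:  v_{1} + v_{4} = v_{2} + 2·v_{7}  ⟹  sig = (2; 1,2)
  P = {2,3}:  v_{2} + v_{3} = 2·v_{6} + v_{9}  ⟹  sig = (2; 1,2)
  P = {4,6}:  v_{4} + v_{6} = 2·v_{2} + v_{7}  ⟹  sig = (2; 1,2)
  P = {3,7}:  v_{3} + v_{7} = 2·v_{5}  ⟹  sig = (2; 2)
  P = {1,3}:  v_{1} + v_{3} = 3·v_{5}  ⟹  sig = (2; 3)
  P = {2,7,9}:  v_{2} + v_{7} + v_{9} = 0  ⟹  sig = (3; —)
  P = {2,7,8}:  v_{2} + v_{7} + v_{8} = v_{4}  ⟹  sig = (3; 1)
  P = {5,6,9}:  v_{5} + v_{6} + v_{9} = v_{3}  ⟹  sig = (3; 1)
  P = {6,7,9}:  v_{6} + v_{7} + v_{9} = v_{5}  ⟹  sig = (3; 1)
  P = {1,6,9}:  v_{1} + v_{6} + v_{9} = 2·v_{5}  ⟹  sig = (3; 2)

Sorted signature multiset PRS(X):
    (2; —)
    (2; 1)
    (2; 1)
    (2; 1)
    (2; 1)
    (2; 1)
    (2; 1)
    (2; 1,1)
    (2; 1,1)
    (2; 1,1)
    (2; 1,2)
    (2; 1,2)
    (2; 1,2)
    (2; 2)
    (2; 3)
    (3; —)
    (3; 1)
    (3; 1)
    (3; 1)
    (3; 2)


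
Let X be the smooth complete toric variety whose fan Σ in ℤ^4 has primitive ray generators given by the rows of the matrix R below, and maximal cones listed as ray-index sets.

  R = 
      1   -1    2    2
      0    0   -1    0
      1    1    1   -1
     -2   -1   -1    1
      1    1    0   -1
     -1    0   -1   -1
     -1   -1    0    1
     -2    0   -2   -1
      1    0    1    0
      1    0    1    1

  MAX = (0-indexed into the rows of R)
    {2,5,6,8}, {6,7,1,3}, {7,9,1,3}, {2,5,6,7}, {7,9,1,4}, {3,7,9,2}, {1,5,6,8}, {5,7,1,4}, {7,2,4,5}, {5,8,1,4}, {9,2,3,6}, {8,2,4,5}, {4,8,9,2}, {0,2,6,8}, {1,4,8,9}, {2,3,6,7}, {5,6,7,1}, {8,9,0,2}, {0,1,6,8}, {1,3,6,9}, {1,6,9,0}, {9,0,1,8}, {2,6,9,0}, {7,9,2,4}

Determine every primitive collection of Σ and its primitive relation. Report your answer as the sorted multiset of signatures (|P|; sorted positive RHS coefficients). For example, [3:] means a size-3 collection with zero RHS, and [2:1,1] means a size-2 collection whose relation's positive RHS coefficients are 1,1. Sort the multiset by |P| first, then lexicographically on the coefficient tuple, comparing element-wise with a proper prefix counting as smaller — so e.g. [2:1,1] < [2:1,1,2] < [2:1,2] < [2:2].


|primitive collections| = 13. Relations:

  {4,6}:  v_{4} + v_{6} = 0  ⟹  sig = [2:]
  {5,9}:  v_{5} + v_{9} = 0  ⟹  sig = [2:]
  {0,7}:  v_{0} + v_{7} = v_{6}  ⟹  sig = [2:1]
  {1,2}:  v_{1} + v_{2} = v_{4}  ⟹  sig = [2:1]
  {3,8}:  v_{3} + v_{8} = v_{6}  ⟹  sig = [2:1]
  {7,8}:  v_{7} + v_{8} = v_{5}  ⟹  sig = [2:1]
  {0,4}:  v_{0} + v_{4} = v_{8} + v_{9}  ⟹  sig = [2:1,1]
  {0,5}:  v_{0} + v_{5} = v_{6} + v_{8}  ⟹  sig = [2:1,1]
  {3,4}:  v_{3} + v_{4} = v_{7} + v_{9}  ⟹  sig = [2:1,1]
  {3,5}:  v_{3} + v_{5} = v_{6} + v_{7}  ⟹  sig = [2:1,1]
  {0,3}:  v_{0} + v_{3} = 2·v_{6} + v_{9}  ⟹  sig = [2:1,2]
  {6,7,9}:  v_{6} + v_{7} + v_{9} = v_{3}  ⟹  sig = [3:1]
  {6,8,9}:  v_{6} + v_{8} + v_{9} = v_{0}  ⟹  sig = [3:1]

Hence PRS(X_Σ) =
{ [2:] ×2,  [2:1] ×4,  [2:1,1] ×4,  [2:1,2],  [3:1] ×2 }


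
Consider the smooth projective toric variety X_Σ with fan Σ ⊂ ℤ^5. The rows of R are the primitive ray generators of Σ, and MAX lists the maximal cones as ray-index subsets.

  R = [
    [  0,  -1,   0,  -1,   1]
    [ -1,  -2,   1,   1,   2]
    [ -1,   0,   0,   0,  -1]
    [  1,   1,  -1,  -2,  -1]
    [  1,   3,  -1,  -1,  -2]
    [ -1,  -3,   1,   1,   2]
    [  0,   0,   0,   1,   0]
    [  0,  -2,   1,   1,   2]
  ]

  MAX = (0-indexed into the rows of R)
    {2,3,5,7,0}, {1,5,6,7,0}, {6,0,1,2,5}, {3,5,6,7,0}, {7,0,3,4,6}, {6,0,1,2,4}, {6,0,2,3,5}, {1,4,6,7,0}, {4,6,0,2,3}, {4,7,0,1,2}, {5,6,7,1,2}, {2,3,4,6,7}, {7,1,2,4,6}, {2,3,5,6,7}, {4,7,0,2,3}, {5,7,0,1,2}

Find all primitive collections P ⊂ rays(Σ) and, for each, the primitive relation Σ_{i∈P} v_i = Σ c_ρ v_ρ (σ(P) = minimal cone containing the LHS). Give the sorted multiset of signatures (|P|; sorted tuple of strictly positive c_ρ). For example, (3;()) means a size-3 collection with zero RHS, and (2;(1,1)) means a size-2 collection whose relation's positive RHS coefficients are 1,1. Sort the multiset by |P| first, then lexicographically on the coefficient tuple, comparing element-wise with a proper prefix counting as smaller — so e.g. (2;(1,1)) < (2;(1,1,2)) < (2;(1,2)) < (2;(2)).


Primitive collections (3):

  {4,5}:  v_{4} + v_{5} = 0 — sig = (2;())
  {1,3}:  v_{1} + v_{3} = v_{0} — sig = (2;(1))
  {0,2,6,7}:  v_{0} + v_{2} + v_{6} + v_{7} = v_{5} — sig = (4;(1))

Hence PRS(X_Σ) =
{ (2;()),  (2;(1)),  (4;(1)) }


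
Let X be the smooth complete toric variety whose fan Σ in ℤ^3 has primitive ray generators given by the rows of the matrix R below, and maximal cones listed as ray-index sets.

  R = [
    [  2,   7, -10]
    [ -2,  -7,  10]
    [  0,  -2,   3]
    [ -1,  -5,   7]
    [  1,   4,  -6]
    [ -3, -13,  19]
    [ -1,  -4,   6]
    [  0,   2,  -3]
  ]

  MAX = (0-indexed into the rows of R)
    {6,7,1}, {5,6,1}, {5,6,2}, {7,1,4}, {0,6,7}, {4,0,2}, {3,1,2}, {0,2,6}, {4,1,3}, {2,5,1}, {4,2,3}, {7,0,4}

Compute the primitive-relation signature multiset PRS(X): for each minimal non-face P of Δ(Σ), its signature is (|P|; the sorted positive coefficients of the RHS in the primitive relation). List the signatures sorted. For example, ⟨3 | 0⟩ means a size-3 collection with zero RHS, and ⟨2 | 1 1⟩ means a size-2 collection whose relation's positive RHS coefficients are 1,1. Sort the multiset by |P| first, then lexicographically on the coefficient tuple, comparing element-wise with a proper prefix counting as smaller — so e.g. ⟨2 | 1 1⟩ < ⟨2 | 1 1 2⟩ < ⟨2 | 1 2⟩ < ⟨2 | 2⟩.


12 collections generate NE(X_Σ); each relation:

  • {0,1}:  v_{0} + v_{1} = 0  ⇒ sig = ⟨2 | 0⟩
  • {2,7}:  v_{2} + v_{7} = 0  ⇒ sig = ⟨2 | 0⟩
  • {4,6}:  v_{4} + v_{6} = 0  ⇒ sig = ⟨2 | 0⟩
  • {0,3}:  v_{0} + v_{3} = v_{2} + v_{4}  ⇒ sig = ⟨2 | 1 1⟩
  • {0,5}:  v_{0} + v_{5} = v_{2} + v_{6}  ⇒ sig = ⟨2 | 1 1⟩
  • {3,6}:  v_{3} + v_{6} = v_{1} + v_{2}  ⇒ sig = ⟨2 | 1 1⟩
  • {3,7}:  v_{3} + v_{7} = v_{1} + v_{4}  ⇒ sig = ⟨2 | 1 1⟩
  • {4,5}:  v_{4} + v_{5} = v_{1} + v_{2}  ⇒ sig = ⟨2 | 1 1⟩
  • {5,7}:  v_{5} + v_{7} = v_{1} + v_{6}  ⇒ sig = ⟨2 | 1 1⟩
  • {3,5}:  v_{3} + v_{5} = 2·v_{1} + 2·v_{2}  ⇒ sig = ⟨2 | 2 2⟩
  • {1,2,4}:  v_{1} + v_{2} + v_{4} = v_{3}  ⇒ sig = ⟨3 | 1⟩
  • {1,2,6}:  v_{1} + v_{2} + v_{6} = v_{5}  ⇒ sig = ⟨3 | 1⟩

Signatures (|P|; sorted positive RHS coefficients), sorted:
[⟨2 | 0⟩, ⟨2 | 0⟩, ⟨2 | 0⟩, ⟨2 | 1 1⟩, ⟨2 | 1 1⟩, ⟨2 | 1 1⟩, ⟨2 | 1 1⟩, ⟨2 | 1 1⟩, ⟨2 | 1 1⟩, ⟨2 | 2 2⟩, ⟨3 | 1⟩, ⟨3 | 1⟩]


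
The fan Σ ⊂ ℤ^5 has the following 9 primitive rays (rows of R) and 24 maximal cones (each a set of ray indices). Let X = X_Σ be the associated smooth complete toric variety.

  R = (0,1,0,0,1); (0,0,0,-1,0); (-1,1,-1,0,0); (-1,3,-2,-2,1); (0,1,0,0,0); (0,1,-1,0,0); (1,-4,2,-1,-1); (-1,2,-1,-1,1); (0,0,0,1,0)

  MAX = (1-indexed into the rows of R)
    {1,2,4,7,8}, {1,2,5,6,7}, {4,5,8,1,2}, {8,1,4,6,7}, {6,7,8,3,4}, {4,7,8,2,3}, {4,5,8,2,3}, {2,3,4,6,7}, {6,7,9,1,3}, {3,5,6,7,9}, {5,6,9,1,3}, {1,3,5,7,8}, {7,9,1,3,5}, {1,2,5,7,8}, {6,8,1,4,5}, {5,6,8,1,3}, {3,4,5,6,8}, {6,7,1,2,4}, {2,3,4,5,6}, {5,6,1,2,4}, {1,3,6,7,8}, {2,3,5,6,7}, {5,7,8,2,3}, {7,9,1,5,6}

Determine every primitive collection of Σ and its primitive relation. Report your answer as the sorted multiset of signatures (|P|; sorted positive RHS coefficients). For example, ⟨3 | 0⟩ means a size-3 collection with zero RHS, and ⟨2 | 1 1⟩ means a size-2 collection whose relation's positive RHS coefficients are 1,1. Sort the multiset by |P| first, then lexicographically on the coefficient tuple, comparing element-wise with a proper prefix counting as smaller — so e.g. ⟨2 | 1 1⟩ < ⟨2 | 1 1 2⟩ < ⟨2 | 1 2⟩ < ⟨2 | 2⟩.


9 minimal non-faces of Δ(Σ) (on 9 rays):

  P = {2,9}:  v_{2} + v_{9} = 0  ⟹  sig = ⟨2 | 0⟩
  P = {4,9}:  v_{4} + v_{9} = v_{6} + v_{8}  ⟹  sig = ⟨2 | 1 1⟩
  P = {8,9}:  v_{8} + v_{9} = v_{1} + v_{3}  ⟹  sig = ⟨2 | 1 1⟩
  P = {1,2,3}:  v_{1} + v_{2} + v_{3} = v_{8}  ⟹  sig = ⟨3 | 1⟩
  P = {2,6,8}:  v_{2} + v_{6} + v_{8} = v_{4}  ⟹  sig = ⟨3 | 1⟩
  P = {1,3,4}:  v_{1} + v_{3} + v_{4} = v_{6} + 2·v_{8}  ⟹  sig = ⟨3 | 1 2⟩
  P = {4,5,7}:  v_{4} + v_{5} + v_{7} = 3·v_{2}  ⟹  sig = ⟨3 | 3⟩
  P = {5,6,7,8}:  v_{5} + v_{6} + v_{7} + v_{8} = 2·v_{2}  ⟹  sig = ⟨4 | 2⟩
  P = {1,3,5,6,7}:  v_{1} + v_{3} + v_{5} + v_{6} + v_{7} = v_{2}  ⟹  sig = ⟨5 | 1⟩

Signatures (|P|; sorted positive RHS coefficients), sorted:
{ ⟨2 | 0⟩,  ⟨2 | 1 1⟩ ×2,  ⟨3 | 1⟩ ×2,  ⟨3 | 1 2⟩,  ⟨3 | 3⟩,  ⟨4 | 2⟩,  ⟨5 | 1⟩ }


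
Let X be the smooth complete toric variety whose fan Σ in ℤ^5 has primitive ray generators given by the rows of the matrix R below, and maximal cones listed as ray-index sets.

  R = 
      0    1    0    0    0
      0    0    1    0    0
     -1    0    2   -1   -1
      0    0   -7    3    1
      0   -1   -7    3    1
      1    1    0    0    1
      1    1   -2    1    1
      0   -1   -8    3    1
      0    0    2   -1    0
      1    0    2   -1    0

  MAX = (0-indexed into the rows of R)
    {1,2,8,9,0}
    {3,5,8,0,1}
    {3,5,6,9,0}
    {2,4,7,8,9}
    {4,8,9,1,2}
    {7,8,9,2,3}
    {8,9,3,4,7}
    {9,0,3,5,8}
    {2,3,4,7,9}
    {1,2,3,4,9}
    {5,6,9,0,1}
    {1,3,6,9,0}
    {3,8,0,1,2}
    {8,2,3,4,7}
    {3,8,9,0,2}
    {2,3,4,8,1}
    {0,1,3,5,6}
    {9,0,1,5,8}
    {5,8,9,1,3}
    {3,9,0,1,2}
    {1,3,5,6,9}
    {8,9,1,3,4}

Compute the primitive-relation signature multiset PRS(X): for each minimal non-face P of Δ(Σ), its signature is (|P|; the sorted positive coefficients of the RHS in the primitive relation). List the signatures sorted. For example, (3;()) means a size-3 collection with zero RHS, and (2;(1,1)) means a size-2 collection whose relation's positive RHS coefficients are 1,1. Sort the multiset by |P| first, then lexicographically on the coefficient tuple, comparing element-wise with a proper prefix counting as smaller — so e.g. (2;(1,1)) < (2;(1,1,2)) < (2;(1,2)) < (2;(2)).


Σ has 14 primitive collections:

  • {0,4}:  v_{0} + v_{4} = v_{3} — sig = (2;(1))
  • {1,7}:  v_{1} + v_{7} = v_{4} — sig = (2;(1))
  • {2,6}:  v_{2} + v_{6} = v_{0} — sig = (2;(1))
  • {6,8}:  v_{6} + v_{8} = v_{5} — sig = (2;(1))
  • {2,5}:  v_{2} + v_{5} = v_{0} + v_{8} — sig = (2;(1,1))
  • {0,7}:  v_{0} + v_{7} = v_{2} + 2·v_{3} + v_{8} + v_{9} — sig = (2;(1,1,1,2))
  • {4,6}:  v_{4} + v_{6} = v_{1} + 2·v_{3} + v_{8} + v_{9} — sig = (2;(1,1,1,2))
  • {6,7}:  v_{6} + v_{7} = 2·v_{3} + v_{8} + v_{9} — sig = (2;(1,1,2))
  • {4,5}:  v_{4} + v_{5} = v_{1} + 2·v_{3} + 2·v_{8} + v_{9} — sig = (2;(1,1,2,2))
  • {5,7}:  v_{5} + v_{7} = 2·v_{3} + 2·v_{8} + v_{9} — sig = (2;(1,2,2))
  • {1,2,3,8,9}:  v_{1} + v_{2} + v_{3} + v_{8} + v_{9} = 0 — sig = (5;())
  • {0,1,3,8,9}:  v_{0} + v_{1} + v_{3} + v_{8} + v_{9} = v_{6} — sig = (5;(1))
  • {2,3,4,8,9}:  v_{2} + v_{3} + v_{4} + v_{8} + v_{9} = v_{7} — sig = (5;(1))
  • {0,1,3,5,9}:  v_{0} + v_{1} + v_{3} + v_{5} + v_{9} = 2·v_{6} — sig = (5;(2))

Signatures (|P|; sorted positive RHS coefficients), sorted:
{ (2;(1)) ×4,  (2;(1,1)),  (2;(1,1,1,2)) ×2,  (2;(1,1,2)),  (2;(1,1,2,2)),  (2;(1,2,2)),  (5;()),  (5;(1)) ×2,  (5;(2)) }
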